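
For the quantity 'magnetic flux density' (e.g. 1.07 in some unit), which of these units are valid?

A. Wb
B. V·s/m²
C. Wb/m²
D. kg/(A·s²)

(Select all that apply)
B, C, D

magnetic flux density has SI base units: kg / (A * s^2)

Checking each option against kg / (A * s^2):
  A. Wb: ✗ does not match
  B. V·s/m²: ✓ matches
  C. Wb/m²: ✓ matches
  D. kg/(A·s²): ✓ matches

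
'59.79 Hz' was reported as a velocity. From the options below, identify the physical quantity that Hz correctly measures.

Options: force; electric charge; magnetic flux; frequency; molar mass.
frequency

velocity should have units dimensionally equivalent to m / s (e.g. m/s).
The given unit 'Hz' reduces to 1 / s. Of the listed options, that is the dimensionality of frequency.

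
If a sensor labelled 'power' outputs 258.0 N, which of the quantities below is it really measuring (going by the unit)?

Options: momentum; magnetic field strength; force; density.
force

power should have units dimensionally equivalent to kg * m^2 / s^3 (e.g. W).
The given unit 'N' reduces to kg * m / s^2. Of the listed options, that is the dimensionality of force.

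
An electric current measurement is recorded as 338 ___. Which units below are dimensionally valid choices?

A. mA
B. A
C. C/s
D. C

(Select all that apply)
A, B, C

electric current has SI base units: A

Checking each option against A:
  A. mA: ✓ matches
  B. A: ✓ matches
  C. C/s: ✓ matches
  D. C: ✗ does not match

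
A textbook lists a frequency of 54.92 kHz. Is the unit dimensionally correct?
Yes

frequency has SI base units: 1 / s
kHz reduces to the same SI base units, so it is a valid unit for frequency.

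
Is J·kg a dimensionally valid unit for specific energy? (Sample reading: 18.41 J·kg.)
No

specific energy has SI base units: m^2 / s^2
J·kg does NOT reduce to m^2 / s^2; a valid unit for specific energy would be e.g. J/kg.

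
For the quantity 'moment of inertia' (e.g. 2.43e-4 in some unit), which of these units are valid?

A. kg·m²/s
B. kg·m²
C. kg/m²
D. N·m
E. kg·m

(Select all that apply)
B

moment of inertia has SI base units: kg * m^2

Checking each option against kg * m^2:
  A. kg·m²/s: ✗ does not match
  B. kg·m²: ✓ matches
  C. kg/m²: ✗ does not match
  D. N·m: ✗ does not match
  E. kg·m: ✗ does not match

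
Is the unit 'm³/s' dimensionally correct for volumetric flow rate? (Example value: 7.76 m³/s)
Yes

volumetric flow rate has SI base units: m^3 / s
m³/s reduces to the same SI base units, so it is a valid unit for volumetric flow rate.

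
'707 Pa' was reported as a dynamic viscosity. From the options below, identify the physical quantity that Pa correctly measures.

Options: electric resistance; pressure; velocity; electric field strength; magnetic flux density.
pressure

dynamic viscosity should have units dimensionally equivalent to kg / (m * s) (e.g. Pa·s).
The given unit 'Pa' reduces to kg / (m * s^2). Of the listed options, that is the dimensionality of pressure.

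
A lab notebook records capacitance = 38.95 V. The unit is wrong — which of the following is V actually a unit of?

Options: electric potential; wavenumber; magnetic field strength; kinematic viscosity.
electric potential

capacitance should have units dimensionally equivalent to A^2 * s^4 / (kg * m^2) (e.g. F).
The given unit 'V' reduces to kg * m^2 / (A * s^3). Of the listed options, that is the dimensionality of electric potential.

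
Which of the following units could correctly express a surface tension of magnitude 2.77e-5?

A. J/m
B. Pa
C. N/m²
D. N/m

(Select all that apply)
D

surface tension has SI base units: kg / s^2

Checking each option against kg / s^2:
  A. J/m: ✗ does not match
  B. Pa: ✗ does not match
  C. N/m²: ✗ does not match
  D. N/m: ✓ matches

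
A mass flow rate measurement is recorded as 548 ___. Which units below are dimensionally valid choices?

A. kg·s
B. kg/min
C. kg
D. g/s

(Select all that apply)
B, D

mass flow rate has SI base units: kg / s

Checking each option against kg / s:
  A. kg·s: ✗ does not match
  B. kg/min: ✓ matches
  C. kg: ✗ does not match
  D. g/s: ✓ matches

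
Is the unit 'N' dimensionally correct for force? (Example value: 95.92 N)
Yes

force has SI base units: kg * m / s^2
N reduces to the same SI base units, so it is a valid unit for force.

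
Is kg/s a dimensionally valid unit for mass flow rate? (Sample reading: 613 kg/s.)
Yes

mass flow rate has SI base units: kg / s
kg/s reduces to the same SI base units, so it is a valid unit for mass flow rate.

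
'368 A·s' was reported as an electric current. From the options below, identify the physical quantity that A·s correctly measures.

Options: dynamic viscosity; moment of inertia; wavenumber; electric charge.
electric charge

electric current should have units dimensionally equivalent to A (e.g. A).
The given unit 'A·s' reduces to A * s. Of the listed options, that is the dimensionality of electric charge.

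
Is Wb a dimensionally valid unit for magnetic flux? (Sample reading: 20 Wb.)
Yes

magnetic flux has SI base units: kg * m^2 / (A * s^2)
Wb reduces to the same SI base units, so it is a valid unit for magnetic flux.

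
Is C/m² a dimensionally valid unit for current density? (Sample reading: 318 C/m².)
No

current density has SI base units: A / m^2
C/m² does NOT reduce to A / m^2; a valid unit for current density would be e.g. A/m².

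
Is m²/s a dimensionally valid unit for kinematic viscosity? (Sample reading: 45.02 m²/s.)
Yes

kinematic viscosity has SI base units: m^2 / s
m²/s reduces to the same SI base units, so it is a valid unit for kinematic viscosity.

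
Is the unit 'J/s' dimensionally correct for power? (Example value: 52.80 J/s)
Yes

power has SI base units: kg * m^2 / s^3
J/s reduces to the same SI base units, so it is a valid unit for power.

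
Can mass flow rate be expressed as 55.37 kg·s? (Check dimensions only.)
No

mass flow rate has SI base units: kg / s
kg·s does NOT reduce to kg / s; a valid unit for mass flow rate would be e.g. kg/s.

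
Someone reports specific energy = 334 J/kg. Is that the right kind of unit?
Yes

specific energy has SI base units: m^2 / s^2
J/kg reduces to the same SI base units, so it is a valid unit for specific energy.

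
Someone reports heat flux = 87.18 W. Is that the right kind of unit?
No

heat flux has SI base units: kg / s^3
W does NOT reduce to kg / s^3; a valid unit for heat flux would be e.g. W/m².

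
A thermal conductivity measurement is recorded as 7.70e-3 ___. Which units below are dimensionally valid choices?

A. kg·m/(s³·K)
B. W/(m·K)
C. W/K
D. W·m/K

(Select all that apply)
A, B

thermal conductivity has SI base units: kg * m / (s^3 * K)

Checking each option against kg * m / (s^3 * K):
  A. kg·m/(s³·K): ✓ matches
  B. W/(m·K): ✓ matches
  C. W/K: ✗ does not match
  D. W·m/K: ✗ does not match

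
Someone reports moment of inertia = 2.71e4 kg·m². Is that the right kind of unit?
Yes

moment of inertia has SI base units: kg * m^2
kg·m² reduces to the same SI base units, so it is a valid unit for moment of inertia.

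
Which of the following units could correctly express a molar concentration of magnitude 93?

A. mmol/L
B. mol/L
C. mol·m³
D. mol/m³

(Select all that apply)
A, B, D

molar concentration has SI base units: mol / m^3

Checking each option against mol / m^3:
  A. mmol/L: ✓ matches
  B. mol/L: ✓ matches
  C. mol·m³: ✗ does not match
  D. mol/m³: ✓ matches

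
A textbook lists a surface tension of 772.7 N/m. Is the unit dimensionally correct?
Yes

surface tension has SI base units: kg / s^2
N/m reduces to the same SI base units, so it is a valid unit for surface tension.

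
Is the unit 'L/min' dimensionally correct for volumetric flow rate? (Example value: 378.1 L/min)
Yes

volumetric flow rate has SI base units: m^3 / s
L/min reduces to the same SI base units, so it is a valid unit for volumetric flow rate.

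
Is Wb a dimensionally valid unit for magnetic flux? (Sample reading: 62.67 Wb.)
Yes

magnetic flux has SI base units: kg * m^2 / (A * s^2)
Wb reduces to the same SI base units, so it is a valid unit for magnetic flux.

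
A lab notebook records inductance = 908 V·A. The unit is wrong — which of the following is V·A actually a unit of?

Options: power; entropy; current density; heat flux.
power

inductance should have units dimensionally equivalent to kg * m^2 / (A^2 * s^2) (e.g. H).
The given unit 'V·A' reduces to kg * m^2 / s^3. Of the listed options, that is the dimensionality of power.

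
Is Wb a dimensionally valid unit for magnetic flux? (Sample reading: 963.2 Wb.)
Yes

magnetic flux has SI base units: kg * m^2 / (A * s^2)
Wb reduces to the same SI base units, so it is a valid unit for magnetic flux.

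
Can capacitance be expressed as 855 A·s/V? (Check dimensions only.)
Yes

capacitance has SI base units: A^2 * s^4 / (kg * m^2)
A·s/V reduces to the same SI base units, so it is a valid unit for capacitance.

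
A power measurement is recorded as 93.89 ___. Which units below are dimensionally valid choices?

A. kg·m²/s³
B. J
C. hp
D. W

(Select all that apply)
A, C, D

power has SI base units: kg * m^2 / s^3

Checking each option against kg * m^2 / s^3:
  A. kg·m²/s³: ✓ matches
  B. J: ✗ does not match
  C. hp: ✓ matches
  D. W: ✓ matches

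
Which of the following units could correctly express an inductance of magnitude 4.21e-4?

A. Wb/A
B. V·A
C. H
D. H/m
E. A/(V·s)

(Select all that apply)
A, C

inductance has SI base units: kg * m^2 / (A^2 * s^2)

Checking each option against kg * m^2 / (A^2 * s^2):
  A. Wb/A: ✓ matches
  B. V·A: ✗ does not match
  C. H: ✓ matches
  D. H/m: ✗ does not match
  E. A/(V·s): ✗ does not match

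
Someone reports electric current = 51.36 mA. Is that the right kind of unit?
Yes

electric current has SI base units: A
mA reduces to the same SI base units, so it is a valid unit for electric current.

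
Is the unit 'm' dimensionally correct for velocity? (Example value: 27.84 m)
No

velocity has SI base units: m / s
m does NOT reduce to m / s; a valid unit for velocity would be e.g. m/s.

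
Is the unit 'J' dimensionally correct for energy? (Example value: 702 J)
Yes

energy has SI base units: kg * m^2 / s^2
J reduces to the same SI base units, so it is a valid unit for energy.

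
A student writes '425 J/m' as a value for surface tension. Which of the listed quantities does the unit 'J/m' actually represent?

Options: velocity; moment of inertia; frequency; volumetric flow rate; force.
force

surface tension should have units dimensionally equivalent to kg / s^2 (e.g. N/m).
The given unit 'J/m' reduces to kg * m / s^2. Of the listed options, that is the dimensionality of force.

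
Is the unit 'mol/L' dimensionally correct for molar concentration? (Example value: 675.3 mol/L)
Yes

molar concentration has SI base units: mol / m^3
mol/L reduces to the same SI base units, so it is a valid unit for molar concentration.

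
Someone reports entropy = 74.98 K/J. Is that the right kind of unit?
No

entropy has SI base units: kg * m^2 / (s^2 * K)
K/J does NOT reduce to kg * m^2 / (s^2 * K); a valid unit for entropy would be e.g. J/K.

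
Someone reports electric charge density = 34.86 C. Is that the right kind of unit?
No

electric charge density has SI base units: A * s / m^3
C does NOT reduce to A * s / m^3; a valid unit for electric charge density would be e.g. C/m³.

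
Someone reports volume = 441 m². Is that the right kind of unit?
No

volume has SI base units: m^3
m² does NOT reduce to m^3; a valid unit for volume would be e.g. m³.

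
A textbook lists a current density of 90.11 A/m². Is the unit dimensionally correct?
Yes

current density has SI base units: A / m^2
A/m² reduces to the same SI base units, so it is a valid unit for current density.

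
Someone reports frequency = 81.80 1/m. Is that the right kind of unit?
No

frequency has SI base units: 1 / s
1/m does NOT reduce to 1 / s; a valid unit for frequency would be e.g. Hz.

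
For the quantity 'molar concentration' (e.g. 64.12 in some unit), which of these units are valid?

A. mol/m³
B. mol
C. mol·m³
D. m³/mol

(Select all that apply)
A

molar concentration has SI base units: mol / m^3

Checking each option against mol / m^3:
  A. mol/m³: ✓ matches
  B. mol: ✗ does not match
  C. mol·m³: ✗ does not match
  D. m³/mol: ✗ does not match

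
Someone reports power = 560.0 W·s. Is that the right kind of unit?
No

power has SI base units: kg * m^2 / s^3
W·s does NOT reduce to kg * m^2 / s^3; a valid unit for power would be e.g. W.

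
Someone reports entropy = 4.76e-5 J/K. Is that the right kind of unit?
Yes

entropy has SI base units: kg * m^2 / (s^2 * K)
J/K reduces to the same SI base units, so it is a valid unit for entropy.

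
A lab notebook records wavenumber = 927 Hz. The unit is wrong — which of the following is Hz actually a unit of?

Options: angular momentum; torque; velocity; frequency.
frequency

wavenumber should have units dimensionally equivalent to 1 / m (e.g. 1/m).
The given unit 'Hz' reduces to 1 / s. Of the listed options, that is the dimensionality of frequency.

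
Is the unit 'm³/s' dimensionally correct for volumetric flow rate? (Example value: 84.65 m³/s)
Yes

volumetric flow rate has SI base units: m^3 / s
m³/s reduces to the same SI base units, so it is a valid unit for volumetric flow rate.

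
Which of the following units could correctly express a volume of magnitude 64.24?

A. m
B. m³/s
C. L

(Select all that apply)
C

volume has SI base units: m^3

Checking each option against m^3:
  A. m: ✗ does not match
  B. m³/s: ✗ does not match
  C. L: ✓ matches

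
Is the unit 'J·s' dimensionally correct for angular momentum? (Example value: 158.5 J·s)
Yes

angular momentum has SI base units: kg * m^2 / s
J·s reduces to the same SI base units, so it is a valid unit for angular momentum.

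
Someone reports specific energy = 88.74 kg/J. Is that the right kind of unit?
No

specific energy has SI base units: m^2 / s^2
kg/J does NOT reduce to m^2 / s^2; a valid unit for specific energy would be e.g. J/kg.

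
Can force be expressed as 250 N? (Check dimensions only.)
Yes

force has SI base units: kg * m / s^2
N reduces to the same SI base units, so it is a valid unit for force.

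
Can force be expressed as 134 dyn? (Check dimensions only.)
Yes

force has SI base units: kg * m / s^2
dyn reduces to the same SI base units, so it is a valid unit for force.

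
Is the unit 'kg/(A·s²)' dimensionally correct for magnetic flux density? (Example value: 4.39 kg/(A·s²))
Yes

magnetic flux density has SI base units: kg / (A * s^2)
kg/(A·s²) reduces to the same SI base units, so it is a valid unit for magnetic flux density.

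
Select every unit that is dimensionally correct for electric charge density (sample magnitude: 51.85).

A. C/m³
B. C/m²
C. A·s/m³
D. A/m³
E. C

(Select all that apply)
A, C

electric charge density has SI base units: A * s / m^3

Checking each option against A * s / m^3:
  A. C/m³: ✓ matches
  B. C/m²: ✗ does not match
  C. A·s/m³: ✓ matches
  D. A/m³: ✗ does not match
  E. C: ✗ does not match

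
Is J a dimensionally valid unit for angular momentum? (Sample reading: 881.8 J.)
No

angular momentum has SI base units: kg * m^2 / s
J does NOT reduce to kg * m^2 / s; a valid unit for angular momentum would be e.g. kg·m²/s.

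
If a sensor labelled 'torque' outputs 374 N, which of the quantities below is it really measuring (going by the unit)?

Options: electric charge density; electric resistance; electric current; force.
force

torque should have units dimensionally equivalent to kg * m^2 / s^2 (e.g. N·m).
The given unit 'N' reduces to kg * m / s^2. Of the listed options, that is the dimensionality of force.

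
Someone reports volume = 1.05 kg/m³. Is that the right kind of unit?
No

volume has SI base units: m^3
kg/m³ does NOT reduce to m^3; a valid unit for volume would be e.g. m³.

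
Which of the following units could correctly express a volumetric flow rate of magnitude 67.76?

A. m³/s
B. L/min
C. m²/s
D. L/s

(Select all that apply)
A, B, D

volumetric flow rate has SI base units: m^3 / s

Checking each option against m^3 / s:
  A. m³/s: ✓ matches
  B. L/min: ✓ matches
  C. m²/s: ✗ does not match
  D. L/s: ✓ matches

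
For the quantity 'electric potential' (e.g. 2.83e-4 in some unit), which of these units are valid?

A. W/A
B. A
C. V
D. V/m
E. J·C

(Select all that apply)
A, C

electric potential has SI base units: kg * m^2 / (A * s^3)

Checking each option against kg * m^2 / (A * s^3):
  A. W/A: ✓ matches
  B. A: ✗ does not match
  C. V: ✓ matches
  D. V/m: ✗ does not match
  E. J·C: ✗ does not match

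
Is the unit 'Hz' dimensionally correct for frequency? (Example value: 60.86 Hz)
Yes

frequency has SI base units: 1 / s
Hz reduces to the same SI base units, so it is a valid unit for frequency.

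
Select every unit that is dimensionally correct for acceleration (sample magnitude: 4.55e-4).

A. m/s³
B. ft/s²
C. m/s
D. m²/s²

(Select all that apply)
B

acceleration has SI base units: m / s^2

Checking each option against m / s^2:
  A. m/s³: ✗ does not match
  B. ft/s²: ✓ matches
  C. m/s: ✗ does not match
  D. m²/s²: ✗ does not match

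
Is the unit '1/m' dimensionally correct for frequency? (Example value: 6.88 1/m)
No

frequency has SI base units: 1 / s
1/m does NOT reduce to 1 / s; a valid unit for frequency would be e.g. Hz.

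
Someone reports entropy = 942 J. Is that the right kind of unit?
No

entropy has SI base units: kg * m^2 / (s^2 * K)
J does NOT reduce to kg * m^2 / (s^2 * K); a valid unit for entropy would be e.g. J/K.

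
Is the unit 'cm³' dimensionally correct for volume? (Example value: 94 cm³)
Yes

volume has SI base units: m^3
cm³ reduces to the same SI base units, so it is a valid unit for volume.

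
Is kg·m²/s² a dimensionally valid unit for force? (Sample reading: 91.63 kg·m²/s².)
No

force has SI base units: kg * m / s^2
kg·m²/s² does NOT reduce to kg * m / s^2; a valid unit for force would be e.g. N.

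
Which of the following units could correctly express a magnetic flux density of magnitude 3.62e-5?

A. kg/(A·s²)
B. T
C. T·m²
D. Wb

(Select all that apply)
A, B

magnetic flux density has SI base units: kg / (A * s^2)

Checking each option against kg / (A * s^2):
  A. kg/(A·s²): ✓ matches
  B. T: ✓ matches
  C. T·m²: ✗ does not match
  D. Wb: ✗ does not match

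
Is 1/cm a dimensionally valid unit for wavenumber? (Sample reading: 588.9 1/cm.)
Yes

wavenumber has SI base units: 1 / m
1/cm reduces to the same SI base units, so it is a valid unit for wavenumber.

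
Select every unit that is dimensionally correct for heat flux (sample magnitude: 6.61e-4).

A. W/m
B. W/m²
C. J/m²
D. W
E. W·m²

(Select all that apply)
B

heat flux has SI base units: kg / s^3

Checking each option against kg / s^3:
  A. W/m: ✗ does not match
  B. W/m²: ✓ matches
  C. J/m²: ✗ does not match
  D. W: ✗ does not match
  E. W·m²: ✗ does not match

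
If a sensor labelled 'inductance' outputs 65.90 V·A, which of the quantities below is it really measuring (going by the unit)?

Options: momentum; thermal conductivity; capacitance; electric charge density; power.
power

inductance should have units dimensionally equivalent to kg * m^2 / (A^2 * s^2) (e.g. H).
The given unit 'V·A' reduces to kg * m^2 / s^3. Of the listed options, that is the dimensionality of power.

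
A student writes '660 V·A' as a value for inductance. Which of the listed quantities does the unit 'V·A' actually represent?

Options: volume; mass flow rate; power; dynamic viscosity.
power

inductance should have units dimensionally equivalent to kg * m^2 / (A^2 * s^2) (e.g. H).
The given unit 'V·A' reduces to kg * m^2 / s^3. Of the listed options, that is the dimensionality of power.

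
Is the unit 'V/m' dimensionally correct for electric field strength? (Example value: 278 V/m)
Yes

electric field strength has SI base units: kg * m / (A * s^3)
V/m reduces to the same SI base units, so it is a valid unit for electric field strength.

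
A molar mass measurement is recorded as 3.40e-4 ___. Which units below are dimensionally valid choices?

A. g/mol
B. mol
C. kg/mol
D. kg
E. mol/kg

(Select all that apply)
A, C

molar mass has SI base units: kg / mol

Checking each option against kg / mol:
  A. g/mol: ✓ matches
  B. mol: ✗ does not match
  C. kg/mol: ✓ matches
  D. kg: ✗ does not match
  E. mol/kg: ✗ does not match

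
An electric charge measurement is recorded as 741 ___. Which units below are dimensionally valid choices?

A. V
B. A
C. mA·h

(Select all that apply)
C

electric charge has SI base units: A * s

Checking each option against A * s:
  A. V: ✗ does not match
  B. A: ✗ does not match
  C. mA·h: ✓ matches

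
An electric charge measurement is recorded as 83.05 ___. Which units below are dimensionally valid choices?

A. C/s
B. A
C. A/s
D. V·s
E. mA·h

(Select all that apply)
E

electric charge has SI base units: A * s

Checking each option against A * s:
  A. C/s: ✗ does not match
  B. A: ✗ does not match
  C. A/s: ✗ does not match
  D. V·s: ✗ does not match
  E. mA·h: ✓ matches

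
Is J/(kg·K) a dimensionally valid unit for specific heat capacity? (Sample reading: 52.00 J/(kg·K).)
Yes

specific heat capacity has SI base units: m^2 / (s^2 * K)
J/(kg·K) reduces to the same SI base units, so it is a valid unit for specific heat capacity.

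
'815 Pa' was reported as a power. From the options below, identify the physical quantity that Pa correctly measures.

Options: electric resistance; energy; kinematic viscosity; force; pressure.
pressure

power should have units dimensionally equivalent to kg * m^2 / s^3 (e.g. W).
The given unit 'Pa' reduces to kg / (m * s^2). Of the listed options, that is the dimensionality of pressure.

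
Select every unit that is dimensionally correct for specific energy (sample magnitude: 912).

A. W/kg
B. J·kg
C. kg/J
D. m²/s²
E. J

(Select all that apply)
D

specific energy has SI base units: m^2 / s^2

Checking each option against m^2 / s^2:
  A. W/kg: ✗ does not match
  B. J·kg: ✗ does not match
  C. kg/J: ✗ does not match
  D. m²/s²: ✓ matches
  E. J: ✗ does not match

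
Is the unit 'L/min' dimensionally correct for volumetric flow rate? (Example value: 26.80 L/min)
Yes

volumetric flow rate has SI base units: m^3 / s
L/min reduces to the same SI base units, so it is a valid unit for volumetric flow rate.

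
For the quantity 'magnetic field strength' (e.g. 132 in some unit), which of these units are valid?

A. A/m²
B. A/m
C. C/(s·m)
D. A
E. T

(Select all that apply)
B, C

magnetic field strength has SI base units: A / m

Checking each option against A / m:
  A. A/m²: ✗ does not match
  B. A/m: ✓ matches
  C. C/(s·m): ✓ matches
  D. A: ✗ does not match
  E. T: ✗ does not match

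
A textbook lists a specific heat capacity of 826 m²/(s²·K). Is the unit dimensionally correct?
Yes

specific heat capacity has SI base units: m^2 / (s^2 * K)
m²/(s²·K) reduces to the same SI base units, so it is a valid unit for specific heat capacity.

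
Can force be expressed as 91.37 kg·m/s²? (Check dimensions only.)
Yes

force has SI base units: kg * m / s^2
kg·m/s² reduces to the same SI base units, so it is a valid unit for force.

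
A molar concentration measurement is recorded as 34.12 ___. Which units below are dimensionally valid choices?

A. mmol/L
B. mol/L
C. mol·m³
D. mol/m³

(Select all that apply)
A, B, D

molar concentration has SI base units: mol / m^3

Checking each option against mol / m^3:
  A. mmol/L: ✓ matches
  B. mol/L: ✓ matches
  C. mol·m³: ✗ does not match
  D. mol/m³: ✓ matches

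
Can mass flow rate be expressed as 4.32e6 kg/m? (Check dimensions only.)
No

mass flow rate has SI base units: kg / s
kg/m does NOT reduce to kg / s; a valid unit for mass flow rate would be e.g. kg/s.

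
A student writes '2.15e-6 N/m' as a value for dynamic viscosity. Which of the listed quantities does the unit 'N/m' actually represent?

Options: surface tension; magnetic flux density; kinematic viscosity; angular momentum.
surface tension

dynamic viscosity should have units dimensionally equivalent to kg / (m * s) (e.g. Pa·s).
The given unit 'N/m' reduces to kg / s^2. Of the listed options, that is the dimensionality of surface tension.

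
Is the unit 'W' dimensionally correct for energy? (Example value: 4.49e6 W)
No

energy has SI base units: kg * m^2 / s^2
W does NOT reduce to kg * m^2 / s^2; a valid unit for energy would be e.g. J.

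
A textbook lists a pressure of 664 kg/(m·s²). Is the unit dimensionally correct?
Yes

pressure has SI base units: kg / (m * s^2)
kg/(m·s²) reduces to the same SI base units, so it is a valid unit for pressure.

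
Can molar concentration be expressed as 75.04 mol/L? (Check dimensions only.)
Yes

molar concentration has SI base units: mol / m^3
mol/L reduces to the same SI base units, so it is a valid unit for molar concentration.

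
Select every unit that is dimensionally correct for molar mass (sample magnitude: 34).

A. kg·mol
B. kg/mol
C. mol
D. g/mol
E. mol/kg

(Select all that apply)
B, D

molar mass has SI base units: kg / mol

Checking each option against kg / mol:
  A. kg·mol: ✗ does not match
  B. kg/mol: ✓ matches
  C. mol: ✗ does not match
  D. g/mol: ✓ matches
  E. mol/kg: ✗ does not match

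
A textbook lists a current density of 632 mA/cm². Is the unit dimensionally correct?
Yes

current density has SI base units: A / m^2
mA/cm² reduces to the same SI base units, so it is a valid unit for current density.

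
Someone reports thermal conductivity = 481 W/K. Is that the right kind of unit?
No

thermal conductivity has SI base units: kg * m / (s^3 * K)
W/K does NOT reduce to kg * m / (s^3 * K); a valid unit for thermal conductivity would be e.g. W/(m·K).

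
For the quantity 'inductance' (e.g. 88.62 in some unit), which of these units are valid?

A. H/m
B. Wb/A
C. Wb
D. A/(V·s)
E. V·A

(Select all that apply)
B

inductance has SI base units: kg * m^2 / (A^2 * s^2)

Checking each option against kg * m^2 / (A^2 * s^2):
  A. H/m: ✗ does not match
  B. Wb/A: ✓ matches
  C. Wb: ✗ does not match
  D. A/(V·s): ✗ does not match
  E. V·A: ✗ does not match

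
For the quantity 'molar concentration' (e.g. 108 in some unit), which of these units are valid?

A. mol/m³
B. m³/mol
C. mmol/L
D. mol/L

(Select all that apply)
A, C, D

molar concentration has SI base units: mol / m^3

Checking each option against mol / m^3:
  A. mol/m³: ✓ matches
  B. m³/mol: ✗ does not match
  C. mmol/L: ✓ matches
  D. mol/L: ✓ matches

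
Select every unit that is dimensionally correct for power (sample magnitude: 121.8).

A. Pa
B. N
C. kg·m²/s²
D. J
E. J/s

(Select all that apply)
E

power has SI base units: kg * m^2 / s^3

Checking each option against kg * m^2 / s^3:
  A. Pa: ✗ does not match
  B. N: ✗ does not match
  C. kg·m²/s²: ✗ does not match
  D. J: ✗ does not match
  E. J/s: ✓ matches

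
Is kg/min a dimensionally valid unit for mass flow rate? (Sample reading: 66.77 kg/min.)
Yes

mass flow rate has SI base units: kg / s
kg/min reduces to the same SI base units, so it is a valid unit for mass flow rate.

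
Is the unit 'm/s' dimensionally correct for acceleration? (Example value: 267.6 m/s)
No

acceleration has SI base units: m / s^2
m/s does NOT reduce to m / s^2; a valid unit for acceleration would be e.g. m/s².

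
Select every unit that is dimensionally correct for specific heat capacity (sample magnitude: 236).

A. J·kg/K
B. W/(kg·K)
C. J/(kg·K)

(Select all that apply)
C

specific heat capacity has SI base units: m^2 / (s^2 * K)

Checking each option against m^2 / (s^2 * K):
  A. J·kg/K: ✗ does not match
  B. W/(kg·K): ✗ does not match
  C. J/(kg·K): ✓ matches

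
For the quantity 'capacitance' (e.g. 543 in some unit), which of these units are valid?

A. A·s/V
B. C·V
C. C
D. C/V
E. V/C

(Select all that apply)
A, D

capacitance has SI base units: A^2 * s^4 / (kg * m^2)

Checking each option against A^2 * s^4 / (kg * m^2):
  A. A·s/V: ✓ matches
  B. C·V: ✗ does not match
  C. C: ✗ does not match
  D. C/V: ✓ matches
  E. V/C: ✗ does not match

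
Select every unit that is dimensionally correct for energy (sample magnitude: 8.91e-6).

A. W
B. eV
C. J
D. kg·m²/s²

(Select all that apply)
B, C, D

energy has SI base units: kg * m^2 / s^2

Checking each option against kg * m^2 / s^2:
  A. W: ✗ does not match
  B. eV: ✓ matches
  C. J: ✓ matches
  D. kg·m²/s²: ✓ matches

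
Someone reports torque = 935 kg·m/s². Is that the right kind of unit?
No

torque has SI base units: kg * m^2 / s^2
kg·m/s² does NOT reduce to kg * m^2 / s^2; a valid unit for torque would be e.g. N·m.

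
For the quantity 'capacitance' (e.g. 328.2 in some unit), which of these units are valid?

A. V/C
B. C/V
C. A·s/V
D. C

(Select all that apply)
B, C

capacitance has SI base units: A^2 * s^4 / (kg * m^2)

Checking each option against A^2 * s^4 / (kg * m^2):
  A. V/C: ✗ does not match
  B. C/V: ✓ matches
  C. A·s/V: ✓ matches
  D. C: ✗ does not match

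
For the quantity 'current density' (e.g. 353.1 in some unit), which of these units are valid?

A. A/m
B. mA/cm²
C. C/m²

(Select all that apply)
B

current density has SI base units: A / m^2

Checking each option against A / m^2:
  A. A/m: ✗ does not match
  B. mA/cm²: ✓ matches
  C. C/m²: ✗ does not match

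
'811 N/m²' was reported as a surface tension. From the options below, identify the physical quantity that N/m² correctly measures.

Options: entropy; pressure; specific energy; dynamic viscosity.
pressure

surface tension should have units dimensionally equivalent to kg / s^2 (e.g. N/m).
The given unit 'N/m²' reduces to kg / (m * s^2). Of the listed options, that is the dimensionality of pressure.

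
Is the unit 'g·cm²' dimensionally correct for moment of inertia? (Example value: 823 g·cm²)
Yes

moment of inertia has SI base units: kg * m^2
g·cm² reduces to the same SI base units, so it is a valid unit for moment of inertia.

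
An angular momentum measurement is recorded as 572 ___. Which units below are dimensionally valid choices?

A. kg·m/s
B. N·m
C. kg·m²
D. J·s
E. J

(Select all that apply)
D

angular momentum has SI base units: kg * m^2 / s

Checking each option against kg * m^2 / s:
  A. kg·m/s: ✗ does not match
  B. N·m: ✗ does not match
  C. kg·m²: ✗ does not match
  D. J·s: ✓ matches
  E. J: ✗ does not match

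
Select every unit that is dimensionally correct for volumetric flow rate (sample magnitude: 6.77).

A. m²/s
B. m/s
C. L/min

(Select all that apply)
C

volumetric flow rate has SI base units: m^3 / s

Checking each option against m^3 / s:
  A. m²/s: ✗ does not match
  B. m/s: ✗ does not match
  C. L/min: ✓ matches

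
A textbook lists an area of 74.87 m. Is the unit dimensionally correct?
No

area has SI base units: m^2
m does NOT reduce to m^2; a valid unit for area would be e.g. m².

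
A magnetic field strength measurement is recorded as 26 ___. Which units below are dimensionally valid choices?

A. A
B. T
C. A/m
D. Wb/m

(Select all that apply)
C

magnetic field strength has SI base units: A / m

Checking each option against A / m:
  A. A: ✗ does not match
  B. T: ✗ does not match
  C. A/m: ✓ matches
  D. Wb/m: ✗ does not match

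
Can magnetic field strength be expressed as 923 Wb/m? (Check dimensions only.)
No

magnetic field strength has SI base units: A / m
Wb/m does NOT reduce to A / m; a valid unit for magnetic field strength would be e.g. A/m.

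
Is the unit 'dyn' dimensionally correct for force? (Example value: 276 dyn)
Yes

force has SI base units: kg * m / s^2
dyn reduces to the same SI base units, so it is a valid unit for force.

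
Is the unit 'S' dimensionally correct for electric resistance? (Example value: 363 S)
No

electric resistance has SI base units: kg * m^2 / (A^2 * s^3)
S does NOT reduce to kg * m^2 / (A^2 * s^3); a valid unit for electric resistance would be e.g. Ω.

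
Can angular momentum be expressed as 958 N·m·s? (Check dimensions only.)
Yes

angular momentum has SI base units: kg * m^2 / s
N·m·s reduces to the same SI base units, so it is a valid unit for angular momentum.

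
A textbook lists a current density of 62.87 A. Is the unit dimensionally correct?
No

current density has SI base units: A / m^2
A does NOT reduce to A / m^2; a valid unit for current density would be e.g. A/m².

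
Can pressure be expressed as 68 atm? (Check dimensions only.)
Yes

pressure has SI base units: kg / (m * s^2)
atm reduces to the same SI base units, so it is a valid unit for pressure.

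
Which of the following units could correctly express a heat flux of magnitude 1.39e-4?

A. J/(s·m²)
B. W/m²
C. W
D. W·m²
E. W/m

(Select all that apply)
A, B

heat flux has SI base units: kg / s^3

Checking each option against kg / s^3:
  A. J/(s·m²): ✓ matches
  B. W/m²: ✓ matches
  C. W: ✗ does not match
  D. W·m²: ✗ does not match
  E. W/m: ✗ does not match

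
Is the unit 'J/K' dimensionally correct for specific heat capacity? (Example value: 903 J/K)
No

specific heat capacity has SI base units: m^2 / (s^2 * K)
J/K does NOT reduce to m^2 / (s^2 * K); a valid unit for specific heat capacity would be e.g. J/(kg·K).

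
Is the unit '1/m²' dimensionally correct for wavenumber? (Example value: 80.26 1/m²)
No

wavenumber has SI base units: 1 / m
1/m² does NOT reduce to 1 / m; a valid unit for wavenumber would be e.g. 1/m.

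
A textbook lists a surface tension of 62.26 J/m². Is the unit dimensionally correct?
Yes

surface tension has SI base units: kg / s^2
J/m² reduces to the same SI base units, so it is a valid unit for surface tension.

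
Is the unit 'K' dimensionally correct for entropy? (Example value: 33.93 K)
No

entropy has SI base units: kg * m^2 / (s^2 * K)
K does NOT reduce to kg * m^2 / (s^2 * K); a valid unit for entropy would be e.g. J/K.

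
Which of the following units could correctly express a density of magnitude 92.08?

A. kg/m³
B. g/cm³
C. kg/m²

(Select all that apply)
A, B

density has SI base units: kg / m^3

Checking each option against kg / m^3:
  A. kg/m³: ✓ matches
  B. g/cm³: ✓ matches
  C. kg/m²: ✗ does not match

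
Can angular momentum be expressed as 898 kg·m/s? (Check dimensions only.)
No

angular momentum has SI base units: kg * m^2 / s
kg·m/s does NOT reduce to kg * m^2 / s; a valid unit for angular momentum would be e.g. kg·m²/s.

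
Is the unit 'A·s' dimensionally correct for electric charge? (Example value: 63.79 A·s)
Yes

electric charge has SI base units: A * s
A·s reduces to the same SI base units, so it is a valid unit for electric charge.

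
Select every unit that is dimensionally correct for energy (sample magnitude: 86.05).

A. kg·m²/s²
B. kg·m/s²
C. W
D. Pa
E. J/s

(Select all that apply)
A

energy has SI base units: kg * m^2 / s^2

Checking each option against kg * m^2 / s^2:
  A. kg·m²/s²: ✓ matches
  B. kg·m/s²: ✗ does not match
  C. W: ✗ does not match
  D. Pa: ✗ does not match
  E. J/s: ✗ does not match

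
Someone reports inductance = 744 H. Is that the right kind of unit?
Yes

inductance has SI base units: kg * m^2 / (A^2 * s^2)
H reduces to the same SI base units, so it is a valid unit for inductance.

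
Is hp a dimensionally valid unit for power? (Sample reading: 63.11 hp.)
Yes

power has SI base units: kg * m^2 / s^3
hp reduces to the same SI base units, so it is a valid unit for power.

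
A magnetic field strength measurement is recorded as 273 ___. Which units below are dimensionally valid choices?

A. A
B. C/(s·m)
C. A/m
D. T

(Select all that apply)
B, C

magnetic field strength has SI base units: A / m

Checking each option against A / m:
  A. A: ✗ does not match
  B. C/(s·m): ✓ matches
  C. A/m: ✓ matches
  D. T: ✗ does not match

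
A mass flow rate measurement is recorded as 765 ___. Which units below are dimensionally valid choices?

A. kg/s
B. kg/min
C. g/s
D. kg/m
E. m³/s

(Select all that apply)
A, B, C

mass flow rate has SI base units: kg / s

Checking each option against kg / s:
  A. kg/s: ✓ matches
  B. kg/min: ✓ matches
  C. g/s: ✓ matches
  D. kg/m: ✗ does not match
  E. m³/s: ✗ does not match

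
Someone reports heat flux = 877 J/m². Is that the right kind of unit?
No

heat flux has SI base units: kg / s^3
J/m² does NOT reduce to kg / s^3; a valid unit for heat flux would be e.g. W/m².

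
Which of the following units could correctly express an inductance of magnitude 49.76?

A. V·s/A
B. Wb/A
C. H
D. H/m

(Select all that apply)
A, B, C

inductance has SI base units: kg * m^2 / (A^2 * s^2)

Checking each option against kg * m^2 / (A^2 * s^2):
  A. V·s/A: ✓ matches
  B. Wb/A: ✓ matches
  C. H: ✓ matches
  D. H/m: ✗ does not match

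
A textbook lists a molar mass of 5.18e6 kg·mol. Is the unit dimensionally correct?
No

molar mass has SI base units: kg / mol
kg·mol does NOT reduce to kg / mol; a valid unit for molar mass would be e.g. kg/mol.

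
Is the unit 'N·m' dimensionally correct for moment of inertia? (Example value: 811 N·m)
No

moment of inertia has SI base units: kg * m^2
N·m does NOT reduce to kg * m^2; a valid unit for moment of inertia would be e.g. kg·m².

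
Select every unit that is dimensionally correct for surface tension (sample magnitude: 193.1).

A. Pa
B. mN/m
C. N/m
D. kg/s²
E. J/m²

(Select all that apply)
B, C, D, E

surface tension has SI base units: kg / s^2

Checking each option against kg / s^2:
  A. Pa: ✗ does not match
  B. mN/m: ✓ matches
  C. N/m: ✓ matches
  D. kg/s²: ✓ matches
  E. J/m²: ✓ matches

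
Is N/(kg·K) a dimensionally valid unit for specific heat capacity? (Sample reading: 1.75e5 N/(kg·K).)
No

specific heat capacity has SI base units: m^2 / (s^2 * K)
N/(kg·K) does NOT reduce to m^2 / (s^2 * K); a valid unit for specific heat capacity would be e.g. J/(kg·K).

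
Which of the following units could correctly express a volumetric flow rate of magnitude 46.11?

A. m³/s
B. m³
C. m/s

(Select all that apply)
A

volumetric flow rate has SI base units: m^3 / s

Checking each option against m^3 / s:
  A. m³/s: ✓ matches
  B. m³: ✗ does not match
  C. m/s: ✗ does not match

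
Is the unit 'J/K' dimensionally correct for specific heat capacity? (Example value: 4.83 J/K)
No

specific heat capacity has SI base units: m^2 / (s^2 * K)
J/K does NOT reduce to m^2 / (s^2 * K); a valid unit for specific heat capacity would be e.g. J/(kg·K).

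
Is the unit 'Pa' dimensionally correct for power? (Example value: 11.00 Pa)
No

power has SI base units: kg * m^2 / s^3
Pa does NOT reduce to kg * m^2 / s^3; a valid unit for power would be e.g. W.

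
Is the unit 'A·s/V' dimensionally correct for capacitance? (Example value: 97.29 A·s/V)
Yes

capacitance has SI base units: A^2 * s^4 / (kg * m^2)
A·s/V reduces to the same SI base units, so it is a valid unit for capacitance.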